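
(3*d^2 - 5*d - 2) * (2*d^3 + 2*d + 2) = 6*d^5 - 10*d^4 + 2*d^3 - 4*d^2 - 14*d - 4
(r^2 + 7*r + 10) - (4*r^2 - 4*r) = -3*r^2 + 11*r + 10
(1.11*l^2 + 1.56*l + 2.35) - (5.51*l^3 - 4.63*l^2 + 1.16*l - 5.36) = -5.51*l^3 + 5.74*l^2 + 0.4*l + 7.71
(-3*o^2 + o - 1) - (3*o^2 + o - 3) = 2 - 6*o^2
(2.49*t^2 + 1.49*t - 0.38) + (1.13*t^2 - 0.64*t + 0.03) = 3.62*t^2 + 0.85*t - 0.35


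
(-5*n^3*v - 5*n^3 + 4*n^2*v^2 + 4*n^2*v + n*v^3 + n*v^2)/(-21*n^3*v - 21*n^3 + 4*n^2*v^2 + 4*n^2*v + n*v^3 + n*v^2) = (-5*n^2 + 4*n*v + v^2)/(-21*n^2 + 4*n*v + v^2)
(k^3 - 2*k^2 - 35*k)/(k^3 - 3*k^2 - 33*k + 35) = k/(k - 1)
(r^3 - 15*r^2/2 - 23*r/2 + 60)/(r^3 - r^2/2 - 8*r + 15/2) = (r - 8)/(r - 1)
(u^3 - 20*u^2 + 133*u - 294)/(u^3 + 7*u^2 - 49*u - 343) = (u^2 - 13*u + 42)/(u^2 + 14*u + 49)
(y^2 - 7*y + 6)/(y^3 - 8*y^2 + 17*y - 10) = (y - 6)/(y^2 - 7*y + 10)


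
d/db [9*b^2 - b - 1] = 18*b - 1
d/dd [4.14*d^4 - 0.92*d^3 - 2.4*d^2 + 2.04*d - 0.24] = 16.56*d^3 - 2.76*d^2 - 4.8*d + 2.04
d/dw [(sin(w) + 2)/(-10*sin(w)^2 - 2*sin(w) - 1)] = (10*sin(w)^2 + 40*sin(w) + 3)*cos(w)/(10*sin(w)^2 + 2*sin(w) + 1)^2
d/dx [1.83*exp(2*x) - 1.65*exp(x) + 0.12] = (3.66*exp(x) - 1.65)*exp(x)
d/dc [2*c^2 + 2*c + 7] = 4*c + 2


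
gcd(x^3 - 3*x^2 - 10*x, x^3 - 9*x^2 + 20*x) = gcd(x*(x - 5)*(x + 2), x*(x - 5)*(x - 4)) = x^2 - 5*x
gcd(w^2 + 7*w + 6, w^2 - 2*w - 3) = w + 1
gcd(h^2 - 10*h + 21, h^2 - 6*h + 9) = h - 3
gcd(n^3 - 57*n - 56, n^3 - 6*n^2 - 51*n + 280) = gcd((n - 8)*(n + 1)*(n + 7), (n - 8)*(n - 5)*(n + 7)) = n^2 - n - 56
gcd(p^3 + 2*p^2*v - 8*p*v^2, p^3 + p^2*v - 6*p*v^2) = p^2 - 2*p*v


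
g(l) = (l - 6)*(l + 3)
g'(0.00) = -3.00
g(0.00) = -18.00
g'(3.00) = 3.00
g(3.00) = -18.00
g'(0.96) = -1.08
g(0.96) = -19.96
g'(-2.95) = -8.90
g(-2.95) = -0.45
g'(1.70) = 0.40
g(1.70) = -20.21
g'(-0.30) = -3.60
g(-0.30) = -17.01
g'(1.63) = 0.26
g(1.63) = -20.23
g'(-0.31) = -3.62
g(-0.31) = -16.97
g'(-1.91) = -6.82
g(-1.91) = -8.62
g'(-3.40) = -9.80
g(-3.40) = 3.76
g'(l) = 2*l - 3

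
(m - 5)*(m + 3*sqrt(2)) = m^2 - 5*m + 3*sqrt(2)*m - 15*sqrt(2)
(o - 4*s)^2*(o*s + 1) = o^3*s - 8*o^2*s^2 + o^2 + 16*o*s^3 - 8*o*s + 16*s^2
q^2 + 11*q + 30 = (q + 5)*(q + 6)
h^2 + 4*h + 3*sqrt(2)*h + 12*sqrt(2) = (h + 4)*(h + 3*sqrt(2))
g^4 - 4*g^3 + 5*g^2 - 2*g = g*(g - 2)*(g - 1)^2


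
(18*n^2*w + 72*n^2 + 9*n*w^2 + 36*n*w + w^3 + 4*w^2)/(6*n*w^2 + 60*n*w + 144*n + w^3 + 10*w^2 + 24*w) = (3*n + w)/(w + 6)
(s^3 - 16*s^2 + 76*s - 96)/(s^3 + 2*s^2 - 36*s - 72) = (s^2 - 10*s + 16)/(s^2 + 8*s + 12)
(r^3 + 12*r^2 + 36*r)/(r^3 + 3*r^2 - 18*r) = (r + 6)/(r - 3)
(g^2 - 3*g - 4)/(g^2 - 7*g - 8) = (g - 4)/(g - 8)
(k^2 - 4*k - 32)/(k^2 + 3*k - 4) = (k - 8)/(k - 1)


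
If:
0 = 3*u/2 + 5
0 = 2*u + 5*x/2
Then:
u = -10/3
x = 8/3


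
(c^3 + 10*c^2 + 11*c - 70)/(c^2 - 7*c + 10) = (c^2 + 12*c + 35)/(c - 5)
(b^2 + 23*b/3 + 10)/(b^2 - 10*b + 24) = (b^2 + 23*b/3 + 10)/(b^2 - 10*b + 24)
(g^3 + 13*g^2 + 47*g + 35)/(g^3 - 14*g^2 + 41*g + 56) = (g^2 + 12*g + 35)/(g^2 - 15*g + 56)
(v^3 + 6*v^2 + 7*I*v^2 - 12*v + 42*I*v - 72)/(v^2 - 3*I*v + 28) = (v^2 + 3*v*(2 + I) + 18*I)/(v - 7*I)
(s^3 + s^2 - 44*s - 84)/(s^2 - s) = (s^3 + s^2 - 44*s - 84)/(s*(s - 1))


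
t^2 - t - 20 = (t - 5)*(t + 4)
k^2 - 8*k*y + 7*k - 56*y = (k + 7)*(k - 8*y)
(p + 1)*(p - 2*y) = p^2 - 2*p*y + p - 2*y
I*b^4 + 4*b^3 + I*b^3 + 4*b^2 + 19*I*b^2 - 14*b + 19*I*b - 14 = (b - 7*I)*(b + I)*(b + 2*I)*(I*b + I)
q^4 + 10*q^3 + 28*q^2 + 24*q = q*(q + 2)^2*(q + 6)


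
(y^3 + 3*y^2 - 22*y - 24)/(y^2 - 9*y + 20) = (y^2 + 7*y + 6)/(y - 5)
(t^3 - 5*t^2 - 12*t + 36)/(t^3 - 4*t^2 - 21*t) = (t^2 - 8*t + 12)/(t*(t - 7))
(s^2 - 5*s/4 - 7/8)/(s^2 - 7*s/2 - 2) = (s - 7/4)/(s - 4)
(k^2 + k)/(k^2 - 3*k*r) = (k + 1)/(k - 3*r)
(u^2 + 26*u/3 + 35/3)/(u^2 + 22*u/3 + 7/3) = (3*u + 5)/(3*u + 1)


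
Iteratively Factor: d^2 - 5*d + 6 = (d - 3)*(d - 2)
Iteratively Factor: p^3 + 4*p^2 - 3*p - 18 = (p - 2)*(p^2 + 6*p + 9) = (p - 2)*(p + 3)*(p + 3)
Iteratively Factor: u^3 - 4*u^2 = (u - 4)*(u^2) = u*(u - 4)*(u)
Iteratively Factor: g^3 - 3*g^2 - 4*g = (g - 4)*(g^2 + g) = (g - 4)*(g + 1)*(g)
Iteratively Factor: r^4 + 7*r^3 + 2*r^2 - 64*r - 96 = (r + 4)*(r^3 + 3*r^2 - 10*r - 24) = (r - 3)*(r + 4)*(r^2 + 6*r + 8) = (r - 3)*(r + 2)*(r + 4)*(r + 4)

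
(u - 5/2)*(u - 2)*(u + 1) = u^3 - 7*u^2/2 + u/2 + 5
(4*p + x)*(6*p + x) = 24*p^2 + 10*p*x + x^2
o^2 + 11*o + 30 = (o + 5)*(o + 6)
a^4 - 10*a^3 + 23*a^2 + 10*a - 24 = (a - 6)*(a - 4)*(a - 1)*(a + 1)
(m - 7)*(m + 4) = m^2 - 3*m - 28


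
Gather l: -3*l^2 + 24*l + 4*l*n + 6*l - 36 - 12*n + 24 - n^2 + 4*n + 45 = -3*l^2 + l*(4*n + 30) - n^2 - 8*n + 33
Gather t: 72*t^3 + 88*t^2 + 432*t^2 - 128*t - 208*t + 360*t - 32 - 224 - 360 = 72*t^3 + 520*t^2 + 24*t - 616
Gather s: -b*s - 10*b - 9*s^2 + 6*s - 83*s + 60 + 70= -10*b - 9*s^2 + s*(-b - 77) + 130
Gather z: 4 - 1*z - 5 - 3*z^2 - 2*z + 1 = -3*z^2 - 3*z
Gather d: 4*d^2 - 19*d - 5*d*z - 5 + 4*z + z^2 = 4*d^2 + d*(-5*z - 19) + z^2 + 4*z - 5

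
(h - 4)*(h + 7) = h^2 + 3*h - 28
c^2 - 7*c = c*(c - 7)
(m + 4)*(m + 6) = m^2 + 10*m + 24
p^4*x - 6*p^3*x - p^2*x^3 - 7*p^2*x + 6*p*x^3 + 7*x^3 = (p - 7)*(p - x)*(p + x)*(p*x + x)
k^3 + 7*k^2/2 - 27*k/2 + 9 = (k - 3/2)*(k - 1)*(k + 6)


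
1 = 1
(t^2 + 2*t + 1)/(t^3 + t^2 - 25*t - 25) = (t + 1)/(t^2 - 25)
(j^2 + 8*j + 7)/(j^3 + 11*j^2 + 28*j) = (j + 1)/(j*(j + 4))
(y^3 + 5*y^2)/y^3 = (y + 5)/y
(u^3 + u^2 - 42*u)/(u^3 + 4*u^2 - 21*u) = (u - 6)/(u - 3)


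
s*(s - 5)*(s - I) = s^3 - 5*s^2 - I*s^2 + 5*I*s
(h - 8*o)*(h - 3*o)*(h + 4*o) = h^3 - 7*h^2*o - 20*h*o^2 + 96*o^3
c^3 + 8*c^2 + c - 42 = (c - 2)*(c + 3)*(c + 7)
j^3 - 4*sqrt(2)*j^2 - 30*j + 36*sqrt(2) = (j - 6*sqrt(2))*(j - sqrt(2))*(j + 3*sqrt(2))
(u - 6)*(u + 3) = u^2 - 3*u - 18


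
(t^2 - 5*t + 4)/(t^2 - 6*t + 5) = (t - 4)/(t - 5)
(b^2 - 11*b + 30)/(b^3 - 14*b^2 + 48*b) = (b - 5)/(b*(b - 8))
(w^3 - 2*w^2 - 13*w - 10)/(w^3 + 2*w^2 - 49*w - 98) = (w^2 - 4*w - 5)/(w^2 - 49)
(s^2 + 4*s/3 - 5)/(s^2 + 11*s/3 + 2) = (3*s - 5)/(3*s + 2)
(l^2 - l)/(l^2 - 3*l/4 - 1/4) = 4*l/(4*l + 1)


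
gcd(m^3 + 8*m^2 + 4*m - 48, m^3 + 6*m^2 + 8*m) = m + 4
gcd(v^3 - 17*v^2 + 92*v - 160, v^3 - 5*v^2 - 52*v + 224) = v^2 - 12*v + 32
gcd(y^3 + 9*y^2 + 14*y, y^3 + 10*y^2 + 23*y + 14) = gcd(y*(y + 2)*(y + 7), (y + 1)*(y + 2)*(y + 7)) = y^2 + 9*y + 14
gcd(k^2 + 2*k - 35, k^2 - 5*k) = k - 5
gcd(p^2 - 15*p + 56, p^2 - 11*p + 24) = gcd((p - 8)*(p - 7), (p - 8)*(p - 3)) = p - 8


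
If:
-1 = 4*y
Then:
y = -1/4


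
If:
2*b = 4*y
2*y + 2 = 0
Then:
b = -2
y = -1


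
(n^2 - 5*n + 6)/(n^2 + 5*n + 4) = (n^2 - 5*n + 6)/(n^2 + 5*n + 4)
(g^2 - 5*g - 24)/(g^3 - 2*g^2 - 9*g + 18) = (g - 8)/(g^2 - 5*g + 6)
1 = 1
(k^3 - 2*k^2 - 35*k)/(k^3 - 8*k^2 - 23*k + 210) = k/(k - 6)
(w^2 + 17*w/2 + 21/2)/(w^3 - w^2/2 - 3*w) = (w + 7)/(w*(w - 2))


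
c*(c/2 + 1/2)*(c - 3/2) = c^3/2 - c^2/4 - 3*c/4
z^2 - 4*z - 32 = (z - 8)*(z + 4)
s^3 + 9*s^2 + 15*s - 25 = (s - 1)*(s + 5)^2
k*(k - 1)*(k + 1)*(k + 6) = k^4 + 6*k^3 - k^2 - 6*k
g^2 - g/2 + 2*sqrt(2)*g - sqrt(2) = (g - 1/2)*(g + 2*sqrt(2))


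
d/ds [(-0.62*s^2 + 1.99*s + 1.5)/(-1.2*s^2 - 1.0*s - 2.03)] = (3.008*s^2 + 6.1172*s - 2.5397)/(1.44*s^4 + 2.4*s^3 + 5.872*s^2 + 4.06*s + 4.1209)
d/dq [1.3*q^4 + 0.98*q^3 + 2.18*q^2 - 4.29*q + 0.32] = 5.2*q^3 + 2.94*q^2 + 4.36*q - 4.29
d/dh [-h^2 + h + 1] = 1 - 2*h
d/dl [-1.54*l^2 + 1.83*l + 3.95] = 1.83 - 3.08*l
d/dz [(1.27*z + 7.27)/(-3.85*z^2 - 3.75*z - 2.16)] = (4.8895*z^2 + 55.979*z + 24.5193)/(14.8225*z^4 + 28.875*z^3 + 30.6945*z^2 + 16.2*z + 4.6656)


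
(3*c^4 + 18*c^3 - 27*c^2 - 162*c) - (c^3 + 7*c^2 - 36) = 3*c^4 + 17*c^3 - 34*c^2 - 162*c + 36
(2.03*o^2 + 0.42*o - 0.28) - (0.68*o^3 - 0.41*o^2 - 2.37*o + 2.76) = -0.68*o^3 + 2.44*o^2 + 2.79*o - 3.04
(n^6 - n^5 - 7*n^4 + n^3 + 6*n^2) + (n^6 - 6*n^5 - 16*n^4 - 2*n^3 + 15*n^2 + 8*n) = 2*n^6 - 7*n^5 - 23*n^4 - n^3 + 21*n^2 + 8*n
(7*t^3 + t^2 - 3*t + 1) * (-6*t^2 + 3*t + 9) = -42*t^5 + 15*t^4 + 84*t^3 - 6*t^2 - 24*t + 9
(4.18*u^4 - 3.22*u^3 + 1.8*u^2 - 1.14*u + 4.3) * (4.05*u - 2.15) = 16.929*u^5 - 22.028*u^4 + 14.213*u^3 - 8.487*u^2 + 19.866*u - 9.245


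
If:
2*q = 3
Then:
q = 3/2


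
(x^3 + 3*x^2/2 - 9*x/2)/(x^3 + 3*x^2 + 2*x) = (2*x^2 + 3*x - 9)/(2*(x^2 + 3*x + 2))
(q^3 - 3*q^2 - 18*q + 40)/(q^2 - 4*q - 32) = (q^2 - 7*q + 10)/(q - 8)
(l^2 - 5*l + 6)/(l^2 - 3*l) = (l - 2)/l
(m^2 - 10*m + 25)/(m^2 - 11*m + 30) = (m - 5)/(m - 6)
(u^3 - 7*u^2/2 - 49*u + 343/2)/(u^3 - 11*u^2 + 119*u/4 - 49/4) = 2*(u + 7)/(2*u - 1)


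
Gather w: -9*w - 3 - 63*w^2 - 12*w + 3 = -63*w^2 - 21*w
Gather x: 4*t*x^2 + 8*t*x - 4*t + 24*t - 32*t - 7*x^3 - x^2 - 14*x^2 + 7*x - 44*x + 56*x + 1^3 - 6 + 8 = -12*t - 7*x^3 + x^2*(4*t - 15) + x*(8*t + 19) + 3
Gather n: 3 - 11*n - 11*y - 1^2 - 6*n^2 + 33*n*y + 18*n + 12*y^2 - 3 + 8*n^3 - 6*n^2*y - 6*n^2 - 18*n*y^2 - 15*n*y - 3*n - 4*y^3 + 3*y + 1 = 8*n^3 + n^2*(-6*y - 12) + n*(-18*y^2 + 18*y + 4) - 4*y^3 + 12*y^2 - 8*y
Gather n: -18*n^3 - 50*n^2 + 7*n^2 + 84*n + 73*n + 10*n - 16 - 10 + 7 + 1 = -18*n^3 - 43*n^2 + 167*n - 18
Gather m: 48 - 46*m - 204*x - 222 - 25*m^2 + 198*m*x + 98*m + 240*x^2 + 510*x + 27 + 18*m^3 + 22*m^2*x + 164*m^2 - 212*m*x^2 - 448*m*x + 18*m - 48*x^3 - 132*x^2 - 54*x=18*m^3 + m^2*(22*x + 139) + m*(-212*x^2 - 250*x + 70) - 48*x^3 + 108*x^2 + 252*x - 147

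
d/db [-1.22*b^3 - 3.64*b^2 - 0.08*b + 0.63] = -3.66*b^2 - 7.28*b - 0.08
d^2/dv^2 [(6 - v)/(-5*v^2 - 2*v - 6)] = 2*((28 - 15*v)*(5*v^2 + 2*v + 6) + 4*(v - 6)*(5*v + 1)^2)/(5*v^2 + 2*v + 6)^3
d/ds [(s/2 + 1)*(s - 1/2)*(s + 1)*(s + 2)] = s*(8*s^2 + 27*s + 22)/4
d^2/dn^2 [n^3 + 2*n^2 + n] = 6*n + 4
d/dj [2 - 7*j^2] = -14*j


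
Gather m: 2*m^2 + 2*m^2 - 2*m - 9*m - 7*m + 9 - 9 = 4*m^2 - 18*m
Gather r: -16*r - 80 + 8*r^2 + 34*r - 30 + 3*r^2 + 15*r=11*r^2 + 33*r - 110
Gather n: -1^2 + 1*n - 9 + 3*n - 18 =4*n - 28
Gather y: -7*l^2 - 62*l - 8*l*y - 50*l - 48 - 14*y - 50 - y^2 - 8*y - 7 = -7*l^2 - 112*l - y^2 + y*(-8*l - 22) - 105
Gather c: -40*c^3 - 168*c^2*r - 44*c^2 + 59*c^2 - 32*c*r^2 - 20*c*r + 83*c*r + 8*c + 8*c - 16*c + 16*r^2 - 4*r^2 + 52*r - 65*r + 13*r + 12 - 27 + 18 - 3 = -40*c^3 + c^2*(15 - 168*r) + c*(-32*r^2 + 63*r) + 12*r^2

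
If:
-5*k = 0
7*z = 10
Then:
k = 0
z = 10/7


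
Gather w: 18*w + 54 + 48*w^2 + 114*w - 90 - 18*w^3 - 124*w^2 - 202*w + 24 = -18*w^3 - 76*w^2 - 70*w - 12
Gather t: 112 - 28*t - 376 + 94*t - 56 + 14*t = 80*t - 320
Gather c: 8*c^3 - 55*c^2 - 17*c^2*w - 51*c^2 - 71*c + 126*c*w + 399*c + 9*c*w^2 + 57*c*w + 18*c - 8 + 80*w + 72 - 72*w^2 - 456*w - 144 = 8*c^3 + c^2*(-17*w - 106) + c*(9*w^2 + 183*w + 346) - 72*w^2 - 376*w - 80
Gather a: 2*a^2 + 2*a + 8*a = 2*a^2 + 10*a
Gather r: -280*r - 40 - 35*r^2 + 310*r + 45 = -35*r^2 + 30*r + 5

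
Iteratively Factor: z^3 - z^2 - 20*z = (z + 4)*(z^2 - 5*z) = z*(z + 4)*(z - 5)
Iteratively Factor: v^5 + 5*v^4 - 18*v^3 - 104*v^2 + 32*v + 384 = (v - 2)*(v^4 + 7*v^3 - 4*v^2 - 112*v - 192) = (v - 4)*(v - 2)*(v^3 + 11*v^2 + 40*v + 48) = (v - 4)*(v - 2)*(v + 4)*(v^2 + 7*v + 12) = (v - 4)*(v - 2)*(v + 4)^2*(v + 3)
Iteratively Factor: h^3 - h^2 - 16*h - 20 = (h + 2)*(h^2 - 3*h - 10) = (h - 5)*(h + 2)*(h + 2)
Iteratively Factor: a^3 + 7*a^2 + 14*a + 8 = (a + 2)*(a^2 + 5*a + 4) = (a + 1)*(a + 2)*(a + 4)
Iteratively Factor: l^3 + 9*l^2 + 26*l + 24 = (l + 3)*(l^2 + 6*l + 8) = (l + 2)*(l + 3)*(l + 4)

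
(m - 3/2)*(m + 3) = m^2 + 3*m/2 - 9/2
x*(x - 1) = x^2 - x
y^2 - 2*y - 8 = (y - 4)*(y + 2)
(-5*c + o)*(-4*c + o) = 20*c^2 - 9*c*o + o^2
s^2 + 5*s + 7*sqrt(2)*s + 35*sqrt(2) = (s + 5)*(s + 7*sqrt(2))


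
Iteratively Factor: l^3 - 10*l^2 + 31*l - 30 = (l - 2)*(l^2 - 8*l + 15) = (l - 5)*(l - 2)*(l - 3)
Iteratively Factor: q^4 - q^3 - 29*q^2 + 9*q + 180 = (q + 3)*(q^3 - 4*q^2 - 17*q + 60) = (q - 3)*(q + 3)*(q^2 - q - 20) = (q - 5)*(q - 3)*(q + 3)*(q + 4)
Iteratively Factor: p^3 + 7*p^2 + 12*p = (p + 3)*(p^2 + 4*p) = (p + 3)*(p + 4)*(p)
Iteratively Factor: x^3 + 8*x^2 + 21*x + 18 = (x + 3)*(x^2 + 5*x + 6) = (x + 3)^2*(x + 2)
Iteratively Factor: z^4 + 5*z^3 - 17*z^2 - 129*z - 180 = (z - 5)*(z^3 + 10*z^2 + 33*z + 36) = (z - 5)*(z + 3)*(z^2 + 7*z + 12) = (z - 5)*(z + 3)*(z + 4)*(z + 3)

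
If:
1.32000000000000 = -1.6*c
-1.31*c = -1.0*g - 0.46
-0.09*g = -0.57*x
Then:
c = -0.82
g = -1.54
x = -0.24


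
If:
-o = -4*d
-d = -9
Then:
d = 9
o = 36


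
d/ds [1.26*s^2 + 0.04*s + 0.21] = 2.52*s + 0.04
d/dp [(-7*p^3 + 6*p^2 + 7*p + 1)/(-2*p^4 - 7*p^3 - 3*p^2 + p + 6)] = (-14*p^6 + 24*p^5 + 105*p^4 + 92*p^3 - 78*p^2 + 78*p + 41)/(4*p^8 + 28*p^7 + 61*p^6 + 38*p^5 - 29*p^4 - 90*p^3 - 35*p^2 + 12*p + 36)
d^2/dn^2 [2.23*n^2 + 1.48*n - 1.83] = 4.46000000000000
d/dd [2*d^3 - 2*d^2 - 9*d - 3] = 6*d^2 - 4*d - 9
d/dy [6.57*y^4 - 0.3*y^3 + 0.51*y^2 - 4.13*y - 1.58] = 26.28*y^3 - 0.9*y^2 + 1.02*y - 4.13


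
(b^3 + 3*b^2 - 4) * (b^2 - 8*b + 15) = b^5 - 5*b^4 - 9*b^3 + 41*b^2 + 32*b - 60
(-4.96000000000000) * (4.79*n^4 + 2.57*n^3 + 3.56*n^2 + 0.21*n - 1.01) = -23.7584*n^4 - 12.7472*n^3 - 17.6576*n^2 - 1.0416*n + 5.0096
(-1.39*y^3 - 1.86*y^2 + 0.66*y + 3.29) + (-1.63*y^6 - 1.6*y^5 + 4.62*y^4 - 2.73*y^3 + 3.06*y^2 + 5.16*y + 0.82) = -1.63*y^6 - 1.6*y^5 + 4.62*y^4 - 4.12*y^3 + 1.2*y^2 + 5.82*y + 4.11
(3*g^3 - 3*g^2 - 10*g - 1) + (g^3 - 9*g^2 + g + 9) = 4*g^3 - 12*g^2 - 9*g + 8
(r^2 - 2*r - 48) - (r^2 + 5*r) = -7*r - 48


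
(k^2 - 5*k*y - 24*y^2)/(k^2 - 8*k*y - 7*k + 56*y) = (k + 3*y)/(k - 7)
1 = 1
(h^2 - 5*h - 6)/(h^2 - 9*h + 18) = (h + 1)/(h - 3)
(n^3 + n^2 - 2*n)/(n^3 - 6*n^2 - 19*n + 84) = n*(n^2 + n - 2)/(n^3 - 6*n^2 - 19*n + 84)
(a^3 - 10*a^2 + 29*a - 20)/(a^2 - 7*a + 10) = (a^2 - 5*a + 4)/(a - 2)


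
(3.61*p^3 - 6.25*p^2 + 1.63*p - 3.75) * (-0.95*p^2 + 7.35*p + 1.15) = -3.4295*p^5 + 32.471*p^4 - 43.3345*p^3 + 8.3555*p^2 - 25.688*p - 4.3125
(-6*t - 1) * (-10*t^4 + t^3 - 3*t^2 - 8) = 60*t^5 + 4*t^4 + 17*t^3 + 3*t^2 + 48*t + 8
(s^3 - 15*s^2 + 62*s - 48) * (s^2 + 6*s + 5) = s^5 - 9*s^4 - 23*s^3 + 249*s^2 + 22*s - 240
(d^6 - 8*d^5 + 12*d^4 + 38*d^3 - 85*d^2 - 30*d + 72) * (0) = 0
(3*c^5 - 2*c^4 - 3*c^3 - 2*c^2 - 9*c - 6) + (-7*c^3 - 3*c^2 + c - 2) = 3*c^5 - 2*c^4 - 10*c^3 - 5*c^2 - 8*c - 8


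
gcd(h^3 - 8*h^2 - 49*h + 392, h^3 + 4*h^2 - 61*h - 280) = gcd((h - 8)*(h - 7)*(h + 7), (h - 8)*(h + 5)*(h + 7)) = h^2 - h - 56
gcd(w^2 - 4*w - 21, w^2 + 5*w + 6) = w + 3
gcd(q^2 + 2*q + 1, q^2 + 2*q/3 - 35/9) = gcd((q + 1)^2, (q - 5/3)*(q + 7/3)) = 1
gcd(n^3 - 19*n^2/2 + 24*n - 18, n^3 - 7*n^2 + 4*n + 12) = n^2 - 8*n + 12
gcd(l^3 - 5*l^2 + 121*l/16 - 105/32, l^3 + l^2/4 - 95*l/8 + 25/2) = l - 5/2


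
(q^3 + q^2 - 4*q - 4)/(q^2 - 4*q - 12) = (q^2 - q - 2)/(q - 6)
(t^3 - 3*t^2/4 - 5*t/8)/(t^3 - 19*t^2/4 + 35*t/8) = (2*t + 1)/(2*t - 7)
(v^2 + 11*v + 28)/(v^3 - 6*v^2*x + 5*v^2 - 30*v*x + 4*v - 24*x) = (-v - 7)/(-v^2 + 6*v*x - v + 6*x)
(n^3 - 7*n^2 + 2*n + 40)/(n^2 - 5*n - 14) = (n^2 - 9*n + 20)/(n - 7)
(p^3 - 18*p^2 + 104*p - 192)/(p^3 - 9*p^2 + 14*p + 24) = (p - 8)/(p + 1)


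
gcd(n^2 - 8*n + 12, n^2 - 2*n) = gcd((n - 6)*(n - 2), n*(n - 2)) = n - 2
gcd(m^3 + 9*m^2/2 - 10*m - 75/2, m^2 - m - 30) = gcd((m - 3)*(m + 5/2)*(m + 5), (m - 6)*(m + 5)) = m + 5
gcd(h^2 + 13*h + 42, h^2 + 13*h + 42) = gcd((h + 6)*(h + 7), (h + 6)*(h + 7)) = h^2 + 13*h + 42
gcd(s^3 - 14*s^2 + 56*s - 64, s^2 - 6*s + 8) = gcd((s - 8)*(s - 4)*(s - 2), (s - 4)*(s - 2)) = s^2 - 6*s + 8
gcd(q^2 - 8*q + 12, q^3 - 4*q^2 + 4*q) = q - 2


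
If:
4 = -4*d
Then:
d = -1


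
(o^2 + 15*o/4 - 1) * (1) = o^2 + 15*o/4 - 1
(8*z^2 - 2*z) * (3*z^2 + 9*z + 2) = 24*z^4 + 66*z^3 - 2*z^2 - 4*z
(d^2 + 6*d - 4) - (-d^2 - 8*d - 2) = 2*d^2 + 14*d - 2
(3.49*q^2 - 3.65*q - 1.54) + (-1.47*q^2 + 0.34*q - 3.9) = 2.02*q^2 - 3.31*q - 5.44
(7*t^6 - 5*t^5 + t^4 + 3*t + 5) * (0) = 0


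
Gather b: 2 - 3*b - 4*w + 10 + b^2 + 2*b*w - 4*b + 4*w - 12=b^2 + b*(2*w - 7)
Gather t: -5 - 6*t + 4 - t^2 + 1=-t^2 - 6*t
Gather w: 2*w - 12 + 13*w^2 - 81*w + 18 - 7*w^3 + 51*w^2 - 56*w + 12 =-7*w^3 + 64*w^2 - 135*w + 18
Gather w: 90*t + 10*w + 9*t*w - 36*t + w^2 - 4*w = 54*t + w^2 + w*(9*t + 6)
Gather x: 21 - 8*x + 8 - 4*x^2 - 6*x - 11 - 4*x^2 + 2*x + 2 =-8*x^2 - 12*x + 20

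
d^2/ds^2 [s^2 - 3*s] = 2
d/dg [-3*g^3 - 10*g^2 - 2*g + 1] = -9*g^2 - 20*g - 2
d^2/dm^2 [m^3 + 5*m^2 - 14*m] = 6*m + 10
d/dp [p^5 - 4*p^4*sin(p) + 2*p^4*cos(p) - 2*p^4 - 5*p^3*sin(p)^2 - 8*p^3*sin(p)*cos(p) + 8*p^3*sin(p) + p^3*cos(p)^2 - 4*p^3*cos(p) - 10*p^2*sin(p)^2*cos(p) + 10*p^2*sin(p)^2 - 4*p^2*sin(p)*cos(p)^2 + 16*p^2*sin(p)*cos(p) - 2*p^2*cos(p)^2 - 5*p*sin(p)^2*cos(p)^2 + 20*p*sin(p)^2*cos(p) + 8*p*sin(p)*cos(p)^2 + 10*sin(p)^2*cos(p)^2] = -2*p^4*sin(p) - 4*p^4*cos(p) + 5*p^4 - 12*p^3*sin(p) - 6*p^3*sin(2*p) + 16*p^3*cos(p) - 8*p^3*cos(2*p) - 8*p^3 + 53*p^2*sin(p)/2 - 15*p^2*sin(3*p)/2 - 13*p^2*cos(p) + 25*p^2*cos(2*p) - 3*p^2*cos(3*p) - 6*p^2 - 7*p*sin(p) + 16*p*sin(2*p) + 13*p*sin(3*p) - 5*p*sin(4*p)/2 - 3*p*cos(p) - 12*p*cos(2*p) + 11*p*cos(3*p) + 8*p + 2*sin(p) + 2*sin(3*p) + 5*sin(4*p) + 5*cos(p) + 5*cos(2*p)^2/4 - 5*cos(3*p) - 5/4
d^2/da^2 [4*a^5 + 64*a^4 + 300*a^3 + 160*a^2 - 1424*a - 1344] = 80*a^3 + 768*a^2 + 1800*a + 320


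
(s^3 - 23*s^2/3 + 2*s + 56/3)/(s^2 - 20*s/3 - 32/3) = (s^2 - 9*s + 14)/(s - 8)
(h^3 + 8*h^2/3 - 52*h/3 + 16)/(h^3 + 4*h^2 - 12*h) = (h - 4/3)/h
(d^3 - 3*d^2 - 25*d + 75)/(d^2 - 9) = (d^2 - 25)/(d + 3)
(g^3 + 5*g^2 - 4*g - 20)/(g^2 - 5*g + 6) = (g^2 + 7*g + 10)/(g - 3)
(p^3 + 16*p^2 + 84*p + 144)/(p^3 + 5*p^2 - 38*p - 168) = (p^2 + 12*p + 36)/(p^2 + p - 42)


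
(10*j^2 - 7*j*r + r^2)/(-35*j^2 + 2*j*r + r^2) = (-2*j + r)/(7*j + r)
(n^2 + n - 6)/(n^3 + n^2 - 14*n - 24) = (n - 2)/(n^2 - 2*n - 8)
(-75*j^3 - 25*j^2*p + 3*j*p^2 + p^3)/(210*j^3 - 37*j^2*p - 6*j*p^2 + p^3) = (15*j^2 + 8*j*p + p^2)/(-42*j^2 - j*p + p^2)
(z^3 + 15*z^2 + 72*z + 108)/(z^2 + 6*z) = z + 9 + 18/z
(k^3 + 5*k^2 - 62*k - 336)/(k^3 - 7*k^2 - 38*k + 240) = (k + 7)/(k - 5)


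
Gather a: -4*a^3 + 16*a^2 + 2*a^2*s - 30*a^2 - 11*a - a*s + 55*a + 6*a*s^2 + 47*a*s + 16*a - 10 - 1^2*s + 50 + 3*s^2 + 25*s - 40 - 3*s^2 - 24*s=-4*a^3 + a^2*(2*s - 14) + a*(6*s^2 + 46*s + 60)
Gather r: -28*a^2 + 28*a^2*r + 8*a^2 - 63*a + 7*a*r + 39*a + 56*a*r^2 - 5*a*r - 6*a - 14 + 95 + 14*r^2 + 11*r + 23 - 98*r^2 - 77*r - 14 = -20*a^2 - 30*a + r^2*(56*a - 84) + r*(28*a^2 + 2*a - 66) + 90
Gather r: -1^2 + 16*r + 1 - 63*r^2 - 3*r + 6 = -63*r^2 + 13*r + 6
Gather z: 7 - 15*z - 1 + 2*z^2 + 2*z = 2*z^2 - 13*z + 6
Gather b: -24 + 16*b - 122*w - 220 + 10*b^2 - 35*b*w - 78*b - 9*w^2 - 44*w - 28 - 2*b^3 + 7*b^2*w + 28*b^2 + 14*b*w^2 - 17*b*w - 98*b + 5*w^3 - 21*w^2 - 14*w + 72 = -2*b^3 + b^2*(7*w + 38) + b*(14*w^2 - 52*w - 160) + 5*w^3 - 30*w^2 - 180*w - 200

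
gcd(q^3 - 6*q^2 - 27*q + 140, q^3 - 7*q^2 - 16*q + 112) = q^2 - 11*q + 28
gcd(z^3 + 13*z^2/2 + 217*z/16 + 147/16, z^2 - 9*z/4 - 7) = z + 7/4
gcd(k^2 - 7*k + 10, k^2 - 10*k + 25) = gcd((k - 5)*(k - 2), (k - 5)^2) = k - 5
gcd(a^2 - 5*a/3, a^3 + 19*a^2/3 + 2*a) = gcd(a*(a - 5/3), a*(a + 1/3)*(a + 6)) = a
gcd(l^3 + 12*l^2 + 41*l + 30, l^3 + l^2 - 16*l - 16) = l + 1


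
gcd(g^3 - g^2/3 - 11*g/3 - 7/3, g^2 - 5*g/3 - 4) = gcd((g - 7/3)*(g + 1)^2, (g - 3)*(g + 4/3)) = 1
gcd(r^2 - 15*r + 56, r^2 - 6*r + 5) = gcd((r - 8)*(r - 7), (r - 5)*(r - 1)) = 1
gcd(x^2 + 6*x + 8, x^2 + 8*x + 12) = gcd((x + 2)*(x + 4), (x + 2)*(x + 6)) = x + 2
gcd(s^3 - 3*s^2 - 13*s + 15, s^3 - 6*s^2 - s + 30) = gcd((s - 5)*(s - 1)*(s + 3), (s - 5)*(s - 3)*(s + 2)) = s - 5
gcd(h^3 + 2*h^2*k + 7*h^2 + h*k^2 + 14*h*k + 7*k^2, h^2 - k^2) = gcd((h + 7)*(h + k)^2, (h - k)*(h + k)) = h + k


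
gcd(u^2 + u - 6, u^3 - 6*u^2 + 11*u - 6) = u - 2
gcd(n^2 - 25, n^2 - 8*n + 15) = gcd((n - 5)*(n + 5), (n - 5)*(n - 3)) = n - 5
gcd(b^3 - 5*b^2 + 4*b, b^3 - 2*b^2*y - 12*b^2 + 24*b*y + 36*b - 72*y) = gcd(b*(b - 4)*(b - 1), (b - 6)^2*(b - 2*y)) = 1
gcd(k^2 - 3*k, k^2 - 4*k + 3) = k - 3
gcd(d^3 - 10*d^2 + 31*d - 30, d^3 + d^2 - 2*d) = 1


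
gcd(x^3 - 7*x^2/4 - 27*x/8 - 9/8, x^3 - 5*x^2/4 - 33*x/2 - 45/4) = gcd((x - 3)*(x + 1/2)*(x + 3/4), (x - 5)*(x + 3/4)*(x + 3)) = x + 3/4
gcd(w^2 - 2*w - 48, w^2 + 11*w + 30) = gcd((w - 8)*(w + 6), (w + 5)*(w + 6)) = w + 6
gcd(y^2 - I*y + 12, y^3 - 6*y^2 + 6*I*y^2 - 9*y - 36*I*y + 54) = y + 3*I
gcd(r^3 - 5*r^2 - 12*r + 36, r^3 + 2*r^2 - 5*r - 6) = r^2 + r - 6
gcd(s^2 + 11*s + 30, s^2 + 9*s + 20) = s + 5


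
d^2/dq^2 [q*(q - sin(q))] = q*sin(q) - 2*cos(q) + 2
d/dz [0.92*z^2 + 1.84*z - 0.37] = 1.84*z + 1.84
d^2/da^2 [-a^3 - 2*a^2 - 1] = -6*a - 4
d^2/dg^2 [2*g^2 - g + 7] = 4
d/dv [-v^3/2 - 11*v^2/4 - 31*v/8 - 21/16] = -3*v^2/2 - 11*v/2 - 31/8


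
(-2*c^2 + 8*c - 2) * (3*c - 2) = -6*c^3 + 28*c^2 - 22*c + 4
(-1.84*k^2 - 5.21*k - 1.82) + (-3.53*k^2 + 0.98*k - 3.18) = -5.37*k^2 - 4.23*k - 5.0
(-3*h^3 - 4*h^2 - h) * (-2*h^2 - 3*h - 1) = 6*h^5 + 17*h^4 + 17*h^3 + 7*h^2 + h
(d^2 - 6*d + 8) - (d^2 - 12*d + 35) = 6*d - 27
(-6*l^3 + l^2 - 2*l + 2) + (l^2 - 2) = -6*l^3 + 2*l^2 - 2*l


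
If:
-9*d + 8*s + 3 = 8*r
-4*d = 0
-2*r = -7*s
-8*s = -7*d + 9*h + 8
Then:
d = 0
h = -46/45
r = 21/40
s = 3/20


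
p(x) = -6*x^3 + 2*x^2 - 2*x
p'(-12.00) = -2642.00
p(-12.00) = 10680.00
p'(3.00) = -152.00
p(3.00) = -150.00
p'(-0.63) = -11.66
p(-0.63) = 3.55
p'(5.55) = -534.24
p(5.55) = -975.22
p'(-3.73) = -267.35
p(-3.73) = 346.66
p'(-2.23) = -100.43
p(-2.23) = 80.94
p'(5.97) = -619.66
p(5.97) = -1217.32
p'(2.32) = -89.60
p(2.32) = -68.80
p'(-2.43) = -118.01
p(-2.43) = 102.76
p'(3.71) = -234.91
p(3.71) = -286.28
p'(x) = -18*x^2 + 4*x - 2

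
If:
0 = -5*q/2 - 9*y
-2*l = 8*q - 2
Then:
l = 72*y/5 + 1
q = -18*y/5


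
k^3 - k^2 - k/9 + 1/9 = (k - 1)*(k - 1/3)*(k + 1/3)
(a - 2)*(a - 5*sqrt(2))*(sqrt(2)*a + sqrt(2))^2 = 2*a^4 - 10*sqrt(2)*a^3 - 6*a^2 - 4*a + 30*sqrt(2)*a + 20*sqrt(2)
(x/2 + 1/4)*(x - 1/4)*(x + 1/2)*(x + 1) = x^4/2 + 7*x^3/8 + 3*x^2/8 - x/32 - 1/32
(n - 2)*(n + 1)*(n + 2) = n^3 + n^2 - 4*n - 4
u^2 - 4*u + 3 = (u - 3)*(u - 1)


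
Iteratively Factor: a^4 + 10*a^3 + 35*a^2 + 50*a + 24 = (a + 3)*(a^3 + 7*a^2 + 14*a + 8) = (a + 3)*(a + 4)*(a^2 + 3*a + 2) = (a + 2)*(a + 3)*(a + 4)*(a + 1)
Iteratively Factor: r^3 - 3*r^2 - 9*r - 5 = (r - 5)*(r^2 + 2*r + 1) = (r - 5)*(r + 1)*(r + 1)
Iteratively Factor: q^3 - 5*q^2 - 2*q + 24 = (q - 3)*(q^2 - 2*q - 8) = (q - 4)*(q - 3)*(q + 2)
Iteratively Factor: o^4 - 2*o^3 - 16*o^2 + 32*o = (o + 4)*(o^3 - 6*o^2 + 8*o) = (o - 2)*(o + 4)*(o^2 - 4*o) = (o - 4)*(o - 2)*(o + 4)*(o)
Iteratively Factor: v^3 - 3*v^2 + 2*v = (v - 1)*(v^2 - 2*v) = v*(v - 1)*(v - 2)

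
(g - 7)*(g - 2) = g^2 - 9*g + 14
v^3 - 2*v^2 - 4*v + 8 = (v - 2)^2*(v + 2)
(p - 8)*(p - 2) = p^2 - 10*p + 16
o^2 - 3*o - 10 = (o - 5)*(o + 2)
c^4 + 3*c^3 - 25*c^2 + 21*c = c*(c - 3)*(c - 1)*(c + 7)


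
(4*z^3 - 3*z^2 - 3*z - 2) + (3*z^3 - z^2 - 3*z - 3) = 7*z^3 - 4*z^2 - 6*z - 5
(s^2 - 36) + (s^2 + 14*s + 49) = 2*s^2 + 14*s + 13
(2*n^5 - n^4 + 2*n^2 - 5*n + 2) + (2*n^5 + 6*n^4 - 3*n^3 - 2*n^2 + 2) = 4*n^5 + 5*n^4 - 3*n^3 - 5*n + 4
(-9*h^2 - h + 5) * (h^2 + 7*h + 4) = -9*h^4 - 64*h^3 - 38*h^2 + 31*h + 20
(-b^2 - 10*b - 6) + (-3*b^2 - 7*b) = -4*b^2 - 17*b - 6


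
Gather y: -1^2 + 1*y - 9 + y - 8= 2*y - 18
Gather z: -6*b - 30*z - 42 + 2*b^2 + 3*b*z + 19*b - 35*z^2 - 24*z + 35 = 2*b^2 + 13*b - 35*z^2 + z*(3*b - 54) - 7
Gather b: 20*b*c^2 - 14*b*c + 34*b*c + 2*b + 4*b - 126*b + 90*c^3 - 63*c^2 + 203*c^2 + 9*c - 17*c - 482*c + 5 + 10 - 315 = b*(20*c^2 + 20*c - 120) + 90*c^3 + 140*c^2 - 490*c - 300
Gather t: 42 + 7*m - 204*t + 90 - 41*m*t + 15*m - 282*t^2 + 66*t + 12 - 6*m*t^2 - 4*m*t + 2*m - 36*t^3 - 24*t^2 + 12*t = 24*m - 36*t^3 + t^2*(-6*m - 306) + t*(-45*m - 126) + 144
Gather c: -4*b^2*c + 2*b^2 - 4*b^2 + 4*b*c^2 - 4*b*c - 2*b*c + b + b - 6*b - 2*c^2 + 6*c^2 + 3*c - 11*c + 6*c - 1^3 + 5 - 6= -2*b^2 - 4*b + c^2*(4*b + 4) + c*(-4*b^2 - 6*b - 2) - 2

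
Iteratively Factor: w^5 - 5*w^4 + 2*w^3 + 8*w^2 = (w + 1)*(w^4 - 6*w^3 + 8*w^2) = (w - 2)*(w + 1)*(w^3 - 4*w^2) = w*(w - 2)*(w + 1)*(w^2 - 4*w) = w*(w - 4)*(w - 2)*(w + 1)*(w)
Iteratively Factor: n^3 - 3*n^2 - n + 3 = (n - 3)*(n^2 - 1) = (n - 3)*(n - 1)*(n + 1)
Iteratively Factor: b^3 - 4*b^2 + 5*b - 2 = (b - 1)*(b^2 - 3*b + 2) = (b - 2)*(b - 1)*(b - 1)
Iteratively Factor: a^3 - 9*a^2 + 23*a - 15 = (a - 5)*(a^2 - 4*a + 3) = (a - 5)*(a - 3)*(a - 1)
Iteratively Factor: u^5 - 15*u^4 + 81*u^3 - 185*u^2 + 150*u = (u - 5)*(u^4 - 10*u^3 + 31*u^2 - 30*u) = (u - 5)*(u - 2)*(u^3 - 8*u^2 + 15*u) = u*(u - 5)*(u - 2)*(u^2 - 8*u + 15) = u*(u - 5)*(u - 3)*(u - 2)*(u - 5)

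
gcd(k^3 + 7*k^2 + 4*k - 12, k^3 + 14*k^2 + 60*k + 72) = k^2 + 8*k + 12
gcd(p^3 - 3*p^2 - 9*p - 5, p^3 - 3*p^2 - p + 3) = p + 1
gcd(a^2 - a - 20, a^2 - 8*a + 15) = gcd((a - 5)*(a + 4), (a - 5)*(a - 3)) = a - 5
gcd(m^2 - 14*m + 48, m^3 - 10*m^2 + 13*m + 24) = m - 8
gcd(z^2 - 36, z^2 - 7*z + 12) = 1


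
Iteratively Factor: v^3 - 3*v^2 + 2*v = (v - 2)*(v^2 - v) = (v - 2)*(v - 1)*(v)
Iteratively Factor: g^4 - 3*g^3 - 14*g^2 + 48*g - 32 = (g - 4)*(g^3 + g^2 - 10*g + 8) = (g - 4)*(g - 2)*(g^2 + 3*g - 4) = (g - 4)*(g - 2)*(g - 1)*(g + 4)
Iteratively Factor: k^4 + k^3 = (k + 1)*(k^3) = k*(k + 1)*(k^2) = k^2*(k + 1)*(k)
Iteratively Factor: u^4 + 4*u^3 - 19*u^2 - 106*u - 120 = (u + 4)*(u^3 - 19*u - 30) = (u + 3)*(u + 4)*(u^2 - 3*u - 10) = (u - 5)*(u + 3)*(u + 4)*(u + 2)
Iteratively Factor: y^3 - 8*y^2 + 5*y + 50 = (y - 5)*(y^2 - 3*y - 10) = (y - 5)*(y + 2)*(y - 5)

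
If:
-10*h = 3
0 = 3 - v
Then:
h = -3/10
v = 3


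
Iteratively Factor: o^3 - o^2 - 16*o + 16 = (o - 1)*(o^2 - 16) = (o - 4)*(o - 1)*(o + 4)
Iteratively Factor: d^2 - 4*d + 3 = (d - 1)*(d - 3)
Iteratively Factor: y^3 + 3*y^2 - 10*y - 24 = (y + 2)*(y^2 + y - 12) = (y + 2)*(y + 4)*(y - 3)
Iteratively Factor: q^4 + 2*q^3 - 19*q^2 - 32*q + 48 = (q - 4)*(q^3 + 6*q^2 + 5*q - 12) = (q - 4)*(q - 1)*(q^2 + 7*q + 12) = (q - 4)*(q - 1)*(q + 3)*(q + 4)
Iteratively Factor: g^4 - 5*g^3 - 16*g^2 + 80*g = (g - 5)*(g^3 - 16*g) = (g - 5)*(g + 4)*(g^2 - 4*g) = (g - 5)*(g - 4)*(g + 4)*(g)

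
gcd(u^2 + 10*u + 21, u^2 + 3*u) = u + 3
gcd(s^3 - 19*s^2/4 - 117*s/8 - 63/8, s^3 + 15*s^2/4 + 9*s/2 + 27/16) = s^2 + 9*s/4 + 9/8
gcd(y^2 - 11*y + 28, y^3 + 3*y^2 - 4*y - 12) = 1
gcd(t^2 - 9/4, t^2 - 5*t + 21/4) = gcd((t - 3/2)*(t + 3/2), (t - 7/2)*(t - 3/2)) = t - 3/2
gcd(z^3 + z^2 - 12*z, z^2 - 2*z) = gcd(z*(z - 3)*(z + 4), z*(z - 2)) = z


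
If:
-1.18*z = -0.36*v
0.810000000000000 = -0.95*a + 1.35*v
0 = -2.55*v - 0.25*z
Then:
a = -0.85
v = 0.00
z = 0.00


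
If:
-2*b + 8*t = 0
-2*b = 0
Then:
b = 0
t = 0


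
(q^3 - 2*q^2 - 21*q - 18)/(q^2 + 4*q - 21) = (q^3 - 2*q^2 - 21*q - 18)/(q^2 + 4*q - 21)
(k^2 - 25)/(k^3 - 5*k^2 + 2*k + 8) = (k^2 - 25)/(k^3 - 5*k^2 + 2*k + 8)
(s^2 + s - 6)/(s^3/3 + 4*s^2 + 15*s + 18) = 3*(s - 2)/(s^2 + 9*s + 18)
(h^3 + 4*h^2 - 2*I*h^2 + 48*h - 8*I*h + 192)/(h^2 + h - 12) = (h^2 - 2*I*h + 48)/(h - 3)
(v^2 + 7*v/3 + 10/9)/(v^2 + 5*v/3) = (v + 2/3)/v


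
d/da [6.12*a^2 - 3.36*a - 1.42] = 12.24*a - 3.36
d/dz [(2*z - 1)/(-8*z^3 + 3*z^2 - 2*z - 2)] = 2*(16*z^3 - 15*z^2 + 3*z - 3)/(64*z^6 - 48*z^5 + 41*z^4 + 20*z^3 - 8*z^2 + 8*z + 4)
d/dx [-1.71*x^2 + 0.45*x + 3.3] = 0.45 - 3.42*x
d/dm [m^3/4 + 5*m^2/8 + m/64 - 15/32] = 3*m^2/4 + 5*m/4 + 1/64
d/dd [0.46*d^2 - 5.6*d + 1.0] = 0.92*d - 5.6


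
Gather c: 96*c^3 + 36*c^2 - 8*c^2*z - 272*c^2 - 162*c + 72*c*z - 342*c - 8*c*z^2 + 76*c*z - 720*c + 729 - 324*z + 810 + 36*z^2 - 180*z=96*c^3 + c^2*(-8*z - 236) + c*(-8*z^2 + 148*z - 1224) + 36*z^2 - 504*z + 1539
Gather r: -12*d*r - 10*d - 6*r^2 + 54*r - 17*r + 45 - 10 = -10*d - 6*r^2 + r*(37 - 12*d) + 35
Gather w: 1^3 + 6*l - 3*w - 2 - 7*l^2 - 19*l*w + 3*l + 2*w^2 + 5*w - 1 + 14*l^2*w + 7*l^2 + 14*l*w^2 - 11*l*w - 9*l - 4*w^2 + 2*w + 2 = w^2*(14*l - 2) + w*(14*l^2 - 30*l + 4)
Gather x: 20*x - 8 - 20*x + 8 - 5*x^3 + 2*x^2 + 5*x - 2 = -5*x^3 + 2*x^2 + 5*x - 2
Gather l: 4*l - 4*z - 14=4*l - 4*z - 14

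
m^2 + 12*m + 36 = (m + 6)^2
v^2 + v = v*(v + 1)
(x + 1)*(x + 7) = x^2 + 8*x + 7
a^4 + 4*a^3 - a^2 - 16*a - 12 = (a - 2)*(a + 1)*(a + 2)*(a + 3)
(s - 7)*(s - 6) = s^2 - 13*s + 42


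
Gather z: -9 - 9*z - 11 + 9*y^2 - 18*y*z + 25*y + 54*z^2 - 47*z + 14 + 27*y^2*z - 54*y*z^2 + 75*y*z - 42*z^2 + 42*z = 9*y^2 + 25*y + z^2*(12 - 54*y) + z*(27*y^2 + 57*y - 14) - 6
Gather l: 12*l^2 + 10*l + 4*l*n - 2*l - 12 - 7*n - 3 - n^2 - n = 12*l^2 + l*(4*n + 8) - n^2 - 8*n - 15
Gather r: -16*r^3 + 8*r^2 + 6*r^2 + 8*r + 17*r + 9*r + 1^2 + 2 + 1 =-16*r^3 + 14*r^2 + 34*r + 4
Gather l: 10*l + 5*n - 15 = 10*l + 5*n - 15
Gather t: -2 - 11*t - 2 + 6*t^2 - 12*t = 6*t^2 - 23*t - 4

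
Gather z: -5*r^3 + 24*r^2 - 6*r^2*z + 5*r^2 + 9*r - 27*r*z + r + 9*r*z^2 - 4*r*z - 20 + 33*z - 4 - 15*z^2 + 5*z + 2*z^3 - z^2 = -5*r^3 + 29*r^2 + 10*r + 2*z^3 + z^2*(9*r - 16) + z*(-6*r^2 - 31*r + 38) - 24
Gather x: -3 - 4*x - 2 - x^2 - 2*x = -x^2 - 6*x - 5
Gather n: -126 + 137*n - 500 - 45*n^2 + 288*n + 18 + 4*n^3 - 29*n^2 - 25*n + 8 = 4*n^3 - 74*n^2 + 400*n - 600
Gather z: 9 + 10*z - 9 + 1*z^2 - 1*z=z^2 + 9*z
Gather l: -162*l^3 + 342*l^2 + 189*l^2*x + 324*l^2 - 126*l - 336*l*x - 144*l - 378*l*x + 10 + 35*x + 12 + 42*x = -162*l^3 + l^2*(189*x + 666) + l*(-714*x - 270) + 77*x + 22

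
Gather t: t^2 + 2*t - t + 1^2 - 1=t^2 + t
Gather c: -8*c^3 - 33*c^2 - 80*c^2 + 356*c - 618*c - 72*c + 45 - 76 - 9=-8*c^3 - 113*c^2 - 334*c - 40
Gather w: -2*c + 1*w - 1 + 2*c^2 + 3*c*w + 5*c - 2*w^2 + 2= 2*c^2 + 3*c - 2*w^2 + w*(3*c + 1) + 1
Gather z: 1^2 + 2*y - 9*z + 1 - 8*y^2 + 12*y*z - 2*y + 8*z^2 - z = -8*y^2 + 8*z^2 + z*(12*y - 10) + 2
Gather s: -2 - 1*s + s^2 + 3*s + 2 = s^2 + 2*s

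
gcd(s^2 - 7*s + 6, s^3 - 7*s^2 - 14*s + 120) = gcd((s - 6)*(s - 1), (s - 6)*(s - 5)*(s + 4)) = s - 6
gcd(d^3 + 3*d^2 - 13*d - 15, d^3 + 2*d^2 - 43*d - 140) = d + 5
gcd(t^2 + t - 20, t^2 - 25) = t + 5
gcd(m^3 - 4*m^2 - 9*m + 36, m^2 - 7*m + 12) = m^2 - 7*m + 12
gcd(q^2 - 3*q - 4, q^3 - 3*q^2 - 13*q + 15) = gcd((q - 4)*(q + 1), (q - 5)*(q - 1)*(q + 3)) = 1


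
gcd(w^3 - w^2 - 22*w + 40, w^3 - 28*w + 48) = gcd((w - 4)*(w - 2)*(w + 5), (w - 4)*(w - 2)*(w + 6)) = w^2 - 6*w + 8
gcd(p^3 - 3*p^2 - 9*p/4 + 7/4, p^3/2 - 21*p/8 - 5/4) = 1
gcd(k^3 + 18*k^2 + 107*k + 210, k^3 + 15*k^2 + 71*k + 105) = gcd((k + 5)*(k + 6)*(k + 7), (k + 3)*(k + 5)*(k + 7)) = k^2 + 12*k + 35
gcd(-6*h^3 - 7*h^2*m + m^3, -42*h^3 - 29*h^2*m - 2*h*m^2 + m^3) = 2*h + m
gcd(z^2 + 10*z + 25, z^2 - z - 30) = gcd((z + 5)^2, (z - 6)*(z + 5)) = z + 5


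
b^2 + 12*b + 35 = (b + 5)*(b + 7)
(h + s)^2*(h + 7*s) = h^3 + 9*h^2*s + 15*h*s^2 + 7*s^3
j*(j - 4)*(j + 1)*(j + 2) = j^4 - j^3 - 10*j^2 - 8*j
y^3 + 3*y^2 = y^2*(y + 3)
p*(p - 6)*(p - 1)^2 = p^4 - 8*p^3 + 13*p^2 - 6*p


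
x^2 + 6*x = x*(x + 6)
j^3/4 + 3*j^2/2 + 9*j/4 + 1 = (j/4 + 1/4)*(j + 1)*(j + 4)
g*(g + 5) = g^2 + 5*g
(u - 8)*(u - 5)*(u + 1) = u^3 - 12*u^2 + 27*u + 40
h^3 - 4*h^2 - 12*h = h*(h - 6)*(h + 2)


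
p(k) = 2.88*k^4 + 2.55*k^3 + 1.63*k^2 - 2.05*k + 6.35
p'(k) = 11.52*k^3 + 7.65*k^2 + 3.26*k - 2.05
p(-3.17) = 238.82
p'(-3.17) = -302.48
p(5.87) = 3985.61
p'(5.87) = 2610.74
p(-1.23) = 13.18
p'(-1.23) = -15.92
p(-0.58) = 7.92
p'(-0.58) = -3.62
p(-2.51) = 95.75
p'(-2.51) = -144.21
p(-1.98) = 41.27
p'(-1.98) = -67.94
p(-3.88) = 542.60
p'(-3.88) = -572.43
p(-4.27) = 803.72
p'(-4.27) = -773.37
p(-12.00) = 55578.95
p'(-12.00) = -18846.13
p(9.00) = 20874.56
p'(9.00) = 9045.02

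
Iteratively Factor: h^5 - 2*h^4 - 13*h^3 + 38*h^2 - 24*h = (h - 1)*(h^4 - h^3 - 14*h^2 + 24*h) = (h - 1)*(h + 4)*(h^3 - 5*h^2 + 6*h) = (h - 2)*(h - 1)*(h + 4)*(h^2 - 3*h) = h*(h - 2)*(h - 1)*(h + 4)*(h - 3)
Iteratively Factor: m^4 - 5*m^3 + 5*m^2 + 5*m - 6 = (m + 1)*(m^3 - 6*m^2 + 11*m - 6) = (m - 2)*(m + 1)*(m^2 - 4*m + 3) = (m - 2)*(m - 1)*(m + 1)*(m - 3)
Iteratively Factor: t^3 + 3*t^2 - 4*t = (t + 4)*(t^2 - t) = (t - 1)*(t + 4)*(t)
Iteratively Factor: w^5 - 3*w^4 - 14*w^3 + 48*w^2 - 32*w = (w - 4)*(w^4 + w^3 - 10*w^2 + 8*w) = (w - 4)*(w - 2)*(w^3 + 3*w^2 - 4*w) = w*(w - 4)*(w - 2)*(w^2 + 3*w - 4) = w*(w - 4)*(w - 2)*(w + 4)*(w - 1)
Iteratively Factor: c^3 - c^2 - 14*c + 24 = (c + 4)*(c^2 - 5*c + 6) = (c - 3)*(c + 4)*(c - 2)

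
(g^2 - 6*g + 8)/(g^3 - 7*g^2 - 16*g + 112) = (g - 2)/(g^2 - 3*g - 28)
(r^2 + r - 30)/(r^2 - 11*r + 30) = (r + 6)/(r - 6)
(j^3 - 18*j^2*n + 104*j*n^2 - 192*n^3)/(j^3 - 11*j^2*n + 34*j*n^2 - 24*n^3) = (j - 8*n)/(j - n)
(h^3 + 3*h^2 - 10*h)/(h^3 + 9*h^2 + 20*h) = (h - 2)/(h + 4)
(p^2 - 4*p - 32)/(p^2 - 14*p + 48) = (p + 4)/(p - 6)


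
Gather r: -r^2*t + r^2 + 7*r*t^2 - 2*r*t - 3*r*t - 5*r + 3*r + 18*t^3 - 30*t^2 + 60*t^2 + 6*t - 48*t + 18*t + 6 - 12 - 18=r^2*(1 - t) + r*(7*t^2 - 5*t - 2) + 18*t^3 + 30*t^2 - 24*t - 24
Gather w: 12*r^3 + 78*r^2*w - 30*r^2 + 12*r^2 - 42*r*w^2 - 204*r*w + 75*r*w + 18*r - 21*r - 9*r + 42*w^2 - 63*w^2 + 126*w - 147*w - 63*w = 12*r^3 - 18*r^2 - 12*r + w^2*(-42*r - 21) + w*(78*r^2 - 129*r - 84)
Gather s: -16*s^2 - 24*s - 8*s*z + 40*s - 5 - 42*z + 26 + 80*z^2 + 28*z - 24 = -16*s^2 + s*(16 - 8*z) + 80*z^2 - 14*z - 3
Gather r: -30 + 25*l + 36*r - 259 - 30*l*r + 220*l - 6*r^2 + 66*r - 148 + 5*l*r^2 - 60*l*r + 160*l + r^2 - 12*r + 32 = 405*l + r^2*(5*l - 5) + r*(90 - 90*l) - 405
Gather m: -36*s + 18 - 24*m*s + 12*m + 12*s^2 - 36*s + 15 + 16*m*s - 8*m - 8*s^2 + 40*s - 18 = m*(4 - 8*s) + 4*s^2 - 32*s + 15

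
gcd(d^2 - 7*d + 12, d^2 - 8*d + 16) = d - 4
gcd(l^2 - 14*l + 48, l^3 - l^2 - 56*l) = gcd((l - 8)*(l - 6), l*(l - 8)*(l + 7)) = l - 8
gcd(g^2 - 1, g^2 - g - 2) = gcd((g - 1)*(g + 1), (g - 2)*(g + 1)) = g + 1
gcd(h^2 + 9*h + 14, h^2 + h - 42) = h + 7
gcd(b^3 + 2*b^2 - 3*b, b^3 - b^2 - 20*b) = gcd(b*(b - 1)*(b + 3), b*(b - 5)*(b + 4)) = b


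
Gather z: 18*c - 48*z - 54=18*c - 48*z - 54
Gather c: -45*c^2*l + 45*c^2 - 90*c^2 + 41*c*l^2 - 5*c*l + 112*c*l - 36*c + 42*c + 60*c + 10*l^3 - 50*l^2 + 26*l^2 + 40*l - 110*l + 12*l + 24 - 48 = c^2*(-45*l - 45) + c*(41*l^2 + 107*l + 66) + 10*l^3 - 24*l^2 - 58*l - 24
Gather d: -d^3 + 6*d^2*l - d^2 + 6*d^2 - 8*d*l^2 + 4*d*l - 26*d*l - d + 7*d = -d^3 + d^2*(6*l + 5) + d*(-8*l^2 - 22*l + 6)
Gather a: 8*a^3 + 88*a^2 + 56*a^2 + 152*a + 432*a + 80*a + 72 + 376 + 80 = 8*a^3 + 144*a^2 + 664*a + 528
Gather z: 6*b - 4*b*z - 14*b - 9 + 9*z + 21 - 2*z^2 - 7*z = -8*b - 2*z^2 + z*(2 - 4*b) + 12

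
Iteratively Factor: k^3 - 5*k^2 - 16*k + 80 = (k - 4)*(k^2 - k - 20) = (k - 4)*(k + 4)*(k - 5)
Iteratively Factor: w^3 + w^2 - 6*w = (w - 2)*(w^2 + 3*w) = (w - 2)*(w + 3)*(w)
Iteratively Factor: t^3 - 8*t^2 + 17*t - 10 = (t - 2)*(t^2 - 6*t + 5) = (t - 2)*(t - 1)*(t - 5)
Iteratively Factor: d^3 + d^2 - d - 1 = (d + 1)*(d^2 - 1) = (d + 1)^2*(d - 1)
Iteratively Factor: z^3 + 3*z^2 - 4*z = (z - 1)*(z^2 + 4*z) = (z - 1)*(z + 4)*(z)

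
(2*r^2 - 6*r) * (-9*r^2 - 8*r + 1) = -18*r^4 + 38*r^3 + 50*r^2 - 6*r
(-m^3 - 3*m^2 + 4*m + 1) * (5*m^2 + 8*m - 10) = -5*m^5 - 23*m^4 + 6*m^3 + 67*m^2 - 32*m - 10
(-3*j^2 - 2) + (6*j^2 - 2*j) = 3*j^2 - 2*j - 2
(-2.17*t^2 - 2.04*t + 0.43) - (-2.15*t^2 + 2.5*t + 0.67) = -0.02*t^2 - 4.54*t - 0.24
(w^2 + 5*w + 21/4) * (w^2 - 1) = w^4 + 5*w^3 + 17*w^2/4 - 5*w - 21/4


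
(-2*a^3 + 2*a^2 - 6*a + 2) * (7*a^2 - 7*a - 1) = -14*a^5 + 28*a^4 - 54*a^3 + 54*a^2 - 8*a - 2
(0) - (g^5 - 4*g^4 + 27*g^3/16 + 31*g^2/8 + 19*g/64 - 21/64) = -g^5 + 4*g^4 - 27*g^3/16 - 31*g^2/8 - 19*g/64 + 21/64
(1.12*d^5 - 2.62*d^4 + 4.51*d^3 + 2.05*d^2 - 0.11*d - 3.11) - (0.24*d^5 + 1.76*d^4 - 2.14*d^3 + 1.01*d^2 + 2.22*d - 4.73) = 0.88*d^5 - 4.38*d^4 + 6.65*d^3 + 1.04*d^2 - 2.33*d + 1.62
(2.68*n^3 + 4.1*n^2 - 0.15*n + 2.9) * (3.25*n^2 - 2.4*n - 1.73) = 8.71*n^5 + 6.893*n^4 - 14.9639*n^3 + 2.692*n^2 - 6.7005*n - 5.017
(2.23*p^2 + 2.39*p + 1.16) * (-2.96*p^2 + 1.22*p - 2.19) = -6.6008*p^4 - 4.3538*p^3 - 5.4015*p^2 - 3.8189*p - 2.5404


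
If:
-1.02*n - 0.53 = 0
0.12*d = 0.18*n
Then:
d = -0.78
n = -0.52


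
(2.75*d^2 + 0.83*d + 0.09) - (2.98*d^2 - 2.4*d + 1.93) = -0.23*d^2 + 3.23*d - 1.84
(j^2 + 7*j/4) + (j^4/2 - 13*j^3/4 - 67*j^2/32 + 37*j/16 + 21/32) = j^4/2 - 13*j^3/4 - 35*j^2/32 + 65*j/16 + 21/32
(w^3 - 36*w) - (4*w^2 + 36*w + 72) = w^3 - 4*w^2 - 72*w - 72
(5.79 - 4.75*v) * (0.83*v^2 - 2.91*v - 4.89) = -3.9425*v^3 + 18.6282*v^2 + 6.3786*v - 28.3131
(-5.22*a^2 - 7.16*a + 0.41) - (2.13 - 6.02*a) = -5.22*a^2 - 1.14*a - 1.72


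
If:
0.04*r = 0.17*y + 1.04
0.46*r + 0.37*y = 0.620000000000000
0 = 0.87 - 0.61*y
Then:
No Solution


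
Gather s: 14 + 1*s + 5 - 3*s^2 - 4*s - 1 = -3*s^2 - 3*s + 18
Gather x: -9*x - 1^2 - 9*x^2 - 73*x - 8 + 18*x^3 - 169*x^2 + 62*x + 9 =18*x^3 - 178*x^2 - 20*x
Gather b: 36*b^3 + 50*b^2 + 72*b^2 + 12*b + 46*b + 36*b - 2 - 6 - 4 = 36*b^3 + 122*b^2 + 94*b - 12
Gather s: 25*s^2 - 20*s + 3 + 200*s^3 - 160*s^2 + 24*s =200*s^3 - 135*s^2 + 4*s + 3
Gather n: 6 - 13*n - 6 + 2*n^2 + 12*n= 2*n^2 - n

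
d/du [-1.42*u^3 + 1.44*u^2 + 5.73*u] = -4.26*u^2 + 2.88*u + 5.73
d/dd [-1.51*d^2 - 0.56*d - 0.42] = -3.02*d - 0.56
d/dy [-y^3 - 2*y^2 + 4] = y*(-3*y - 4)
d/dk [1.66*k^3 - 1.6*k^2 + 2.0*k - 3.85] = 4.98*k^2 - 3.2*k + 2.0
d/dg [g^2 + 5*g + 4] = 2*g + 5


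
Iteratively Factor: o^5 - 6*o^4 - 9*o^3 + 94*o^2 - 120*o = (o - 2)*(o^4 - 4*o^3 - 17*o^2 + 60*o) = o*(o - 2)*(o^3 - 4*o^2 - 17*o + 60) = o*(o - 2)*(o + 4)*(o^2 - 8*o + 15) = o*(o - 5)*(o - 2)*(o + 4)*(o - 3)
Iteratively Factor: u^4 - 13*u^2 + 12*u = (u + 4)*(u^3 - 4*u^2 + 3*u) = (u - 1)*(u + 4)*(u^2 - 3*u) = (u - 3)*(u - 1)*(u + 4)*(u)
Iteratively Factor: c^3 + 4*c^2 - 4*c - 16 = (c - 2)*(c^2 + 6*c + 8) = (c - 2)*(c + 4)*(c + 2)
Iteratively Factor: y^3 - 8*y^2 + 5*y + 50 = (y - 5)*(y^2 - 3*y - 10) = (y - 5)^2*(y + 2)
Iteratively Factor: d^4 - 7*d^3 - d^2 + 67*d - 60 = (d - 5)*(d^3 - 2*d^2 - 11*d + 12) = (d - 5)*(d - 4)*(d^2 + 2*d - 3) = (d - 5)*(d - 4)*(d + 3)*(d - 1)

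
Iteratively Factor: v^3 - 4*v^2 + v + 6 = (v + 1)*(v^2 - 5*v + 6) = (v - 2)*(v + 1)*(v - 3)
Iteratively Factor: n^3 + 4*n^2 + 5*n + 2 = (n + 1)*(n^2 + 3*n + 2) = (n + 1)^2*(n + 2)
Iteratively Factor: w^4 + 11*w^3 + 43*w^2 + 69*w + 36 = (w + 4)*(w^3 + 7*w^2 + 15*w + 9) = (w + 3)*(w + 4)*(w^2 + 4*w + 3) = (w + 3)^2*(w + 4)*(w + 1)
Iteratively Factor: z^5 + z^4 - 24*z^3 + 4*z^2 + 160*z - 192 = (z - 2)*(z^4 + 3*z^3 - 18*z^2 - 32*z + 96) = (z - 2)^2*(z^3 + 5*z^2 - 8*z - 48) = (z - 2)^2*(z + 4)*(z^2 + z - 12) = (z - 3)*(z - 2)^2*(z + 4)*(z + 4)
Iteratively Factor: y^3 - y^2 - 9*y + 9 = (y - 3)*(y^2 + 2*y - 3) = (y - 3)*(y + 3)*(y - 1)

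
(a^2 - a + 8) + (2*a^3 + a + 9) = 2*a^3 + a^2 + 17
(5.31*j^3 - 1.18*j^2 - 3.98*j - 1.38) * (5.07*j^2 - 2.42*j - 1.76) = 26.9217*j^5 - 18.8328*j^4 - 26.6686*j^3 + 4.7118*j^2 + 10.3444*j + 2.4288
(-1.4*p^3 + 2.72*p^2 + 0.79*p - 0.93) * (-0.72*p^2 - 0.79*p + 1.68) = 1.008*p^5 - 0.8524*p^4 - 5.0696*p^3 + 4.6151*p^2 + 2.0619*p - 1.5624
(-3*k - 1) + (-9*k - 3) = -12*k - 4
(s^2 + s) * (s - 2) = s^3 - s^2 - 2*s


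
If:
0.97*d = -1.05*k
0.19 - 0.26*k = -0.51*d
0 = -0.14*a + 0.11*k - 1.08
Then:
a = -7.53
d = -0.25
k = 0.23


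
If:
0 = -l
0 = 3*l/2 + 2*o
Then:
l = 0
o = 0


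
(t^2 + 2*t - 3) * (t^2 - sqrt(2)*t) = t^4 - sqrt(2)*t^3 + 2*t^3 - 3*t^2 - 2*sqrt(2)*t^2 + 3*sqrt(2)*t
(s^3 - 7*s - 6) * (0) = 0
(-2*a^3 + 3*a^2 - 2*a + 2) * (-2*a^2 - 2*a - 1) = 4*a^5 - 2*a^4 - 3*a^2 - 2*a - 2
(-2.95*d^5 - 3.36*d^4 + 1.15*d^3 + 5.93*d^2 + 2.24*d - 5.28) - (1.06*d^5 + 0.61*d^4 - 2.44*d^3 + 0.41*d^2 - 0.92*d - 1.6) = -4.01*d^5 - 3.97*d^4 + 3.59*d^3 + 5.52*d^2 + 3.16*d - 3.68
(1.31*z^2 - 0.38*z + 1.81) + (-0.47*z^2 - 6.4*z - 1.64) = 0.84*z^2 - 6.78*z + 0.17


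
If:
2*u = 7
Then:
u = 7/2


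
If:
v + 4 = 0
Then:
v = -4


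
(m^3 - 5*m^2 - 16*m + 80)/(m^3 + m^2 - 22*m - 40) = (m - 4)/(m + 2)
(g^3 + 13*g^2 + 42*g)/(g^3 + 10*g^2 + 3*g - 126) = g/(g - 3)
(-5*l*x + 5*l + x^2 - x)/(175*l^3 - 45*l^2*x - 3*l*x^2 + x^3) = (x - 1)/(-35*l^2 + 2*l*x + x^2)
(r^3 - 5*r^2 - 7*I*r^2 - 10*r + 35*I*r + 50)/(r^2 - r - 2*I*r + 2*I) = (r^2 - 5*r*(1 + I) + 25*I)/(r - 1)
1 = 1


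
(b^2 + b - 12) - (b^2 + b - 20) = 8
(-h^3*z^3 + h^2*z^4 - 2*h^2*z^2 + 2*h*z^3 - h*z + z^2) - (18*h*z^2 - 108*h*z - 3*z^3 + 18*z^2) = -h^3*z^3 + h^2*z^4 - 2*h^2*z^2 + 2*h*z^3 - 18*h*z^2 + 107*h*z + 3*z^3 - 17*z^2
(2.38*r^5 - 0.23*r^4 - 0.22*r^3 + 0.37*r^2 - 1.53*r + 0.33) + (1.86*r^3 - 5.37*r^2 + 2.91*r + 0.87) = 2.38*r^5 - 0.23*r^4 + 1.64*r^3 - 5.0*r^2 + 1.38*r + 1.2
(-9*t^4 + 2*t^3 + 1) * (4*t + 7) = -36*t^5 - 55*t^4 + 14*t^3 + 4*t + 7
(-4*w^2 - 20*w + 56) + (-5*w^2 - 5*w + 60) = -9*w^2 - 25*w + 116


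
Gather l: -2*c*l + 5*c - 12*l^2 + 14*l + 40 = 5*c - 12*l^2 + l*(14 - 2*c) + 40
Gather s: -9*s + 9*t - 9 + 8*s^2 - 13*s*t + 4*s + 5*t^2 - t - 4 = 8*s^2 + s*(-13*t - 5) + 5*t^2 + 8*t - 13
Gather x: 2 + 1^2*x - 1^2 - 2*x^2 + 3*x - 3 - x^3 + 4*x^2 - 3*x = -x^3 + 2*x^2 + x - 2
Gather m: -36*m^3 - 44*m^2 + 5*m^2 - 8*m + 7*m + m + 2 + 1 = -36*m^3 - 39*m^2 + 3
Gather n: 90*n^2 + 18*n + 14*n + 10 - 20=90*n^2 + 32*n - 10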